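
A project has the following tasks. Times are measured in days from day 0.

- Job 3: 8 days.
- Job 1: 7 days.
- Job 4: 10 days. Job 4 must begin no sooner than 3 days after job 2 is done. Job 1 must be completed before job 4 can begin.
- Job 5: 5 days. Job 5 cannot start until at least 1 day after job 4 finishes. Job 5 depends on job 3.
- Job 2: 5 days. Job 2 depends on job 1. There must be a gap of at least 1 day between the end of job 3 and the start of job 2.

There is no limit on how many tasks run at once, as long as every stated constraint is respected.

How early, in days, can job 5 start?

28

Job 3 has no prerequisites, so it starts at day 0 and finishes at day 8.
Job 1 has no prerequisites, so it starts at day 0 and finishes at day 7.
Job 2 cannot start until job 1 (finishes day 7); job 3 (finishes day 8, plus 1-day gap → day 9). The controlling bound is day 9, so job 2 finishes at 9 + 5 = day 14.
Job 4 cannot start until job 2 (finishes day 14, plus 3-day gap → day 17); job 1 (finishes day 7). The controlling bound is day 17, so job 4 finishes at 17 + 10 = day 27.
Job 5 waits on job 4 (finishes day 27, plus 1-day gap → day 28); job 3 (finishes day 8). The latest of these is day 28, which is the earliest job 5 can start.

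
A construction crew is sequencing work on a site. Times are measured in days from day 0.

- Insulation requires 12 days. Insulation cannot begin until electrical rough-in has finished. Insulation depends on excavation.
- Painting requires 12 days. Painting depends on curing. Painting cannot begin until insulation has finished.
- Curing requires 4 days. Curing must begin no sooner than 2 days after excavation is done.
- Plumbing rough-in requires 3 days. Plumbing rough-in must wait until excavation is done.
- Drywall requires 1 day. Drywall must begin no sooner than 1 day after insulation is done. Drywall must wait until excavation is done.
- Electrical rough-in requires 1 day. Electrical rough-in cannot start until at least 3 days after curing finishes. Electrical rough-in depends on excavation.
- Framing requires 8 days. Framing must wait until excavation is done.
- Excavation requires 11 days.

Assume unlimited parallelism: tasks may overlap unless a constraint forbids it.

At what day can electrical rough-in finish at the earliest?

21

Nothing blocks excavation, so it runs from day 0 to day 11.
After excavation (finishes day 11, plus 2-day gap → day 13), curing can start at day 13 and finishes at day 17.
For electrical rough-in: curing (finishes day 17, plus 3-day gap → day 20); excavation (finishes day 11). Taking the maximum gives a start of day 20, and it finishes at 20 + 1 = day 21.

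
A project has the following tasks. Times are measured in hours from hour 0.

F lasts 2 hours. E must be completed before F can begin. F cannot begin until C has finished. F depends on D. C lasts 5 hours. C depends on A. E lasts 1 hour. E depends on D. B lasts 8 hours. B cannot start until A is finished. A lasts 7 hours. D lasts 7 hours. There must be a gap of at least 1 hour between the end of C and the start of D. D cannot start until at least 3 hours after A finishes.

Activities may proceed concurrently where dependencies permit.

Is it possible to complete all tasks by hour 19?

Nothing blocks A, so it runs from hour 0 to hour 7.
After A (finishes hour 7), C can start at hour 7 and finishes at hour 12.
D needs all of C (finishes hour 12, plus 1-hour gap → hour 13); A (finishes hour 7, plus 3-hour gap → hour 10). That puts its earliest start at hour 13; it finishes at 13 + 7 = hour 20.
E cannot begin until D (finishes hour 20). It runs from hour 20 to 20 + 1 = hour 21.
For F: E (finishes hour 21); C (finishes hour 12); D (finishes hour 20). Taking the maximum gives a start of hour 21, and it finishes at 21 + 2 = hour 23.
After A (finishes hour 7), B can start at hour 7 and finishes at hour 15.
The earliest everything can be done is hour 23, which is after the deadline of 19, so it is not possible.

No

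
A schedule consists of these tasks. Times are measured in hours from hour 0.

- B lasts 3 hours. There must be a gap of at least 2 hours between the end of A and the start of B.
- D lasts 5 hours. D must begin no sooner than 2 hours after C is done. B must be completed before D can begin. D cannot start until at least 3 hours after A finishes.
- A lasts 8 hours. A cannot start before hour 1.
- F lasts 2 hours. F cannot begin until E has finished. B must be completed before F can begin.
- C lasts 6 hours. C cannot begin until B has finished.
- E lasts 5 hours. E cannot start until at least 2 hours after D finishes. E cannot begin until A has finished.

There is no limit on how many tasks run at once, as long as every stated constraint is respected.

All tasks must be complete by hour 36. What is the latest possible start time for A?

1

To finish by hour 36, F (duration 2) must start no later than hour 34.
E feeds into F (must start by hour 34); so E must finish by hour 34 and therefore start by hour 29.
D feeds into E (must start by hour 29, minus 2-hour gap → hour 27); so D must finish by hour 27 and therefore start by hour 22.
C feeds into D (must start by hour 22, minus 2-hour gap → hour 20); so C must finish by hour 20 and therefore start by hour 14.
For B: C (must start by hour 14); D (must start by hour 22); F (must start by hour 34). The most restrictive is hour 14; with a 3-hour duration, B must start by hour 11.
A must finish in time for B (must start by hour 11, minus 2-hour gap → hour 9); D (must start by hour 22, minus 3-hour gap → hour 19); E (must start by hour 29). The tightest is hour 9, so A must start by 9 − 8 = hour 1.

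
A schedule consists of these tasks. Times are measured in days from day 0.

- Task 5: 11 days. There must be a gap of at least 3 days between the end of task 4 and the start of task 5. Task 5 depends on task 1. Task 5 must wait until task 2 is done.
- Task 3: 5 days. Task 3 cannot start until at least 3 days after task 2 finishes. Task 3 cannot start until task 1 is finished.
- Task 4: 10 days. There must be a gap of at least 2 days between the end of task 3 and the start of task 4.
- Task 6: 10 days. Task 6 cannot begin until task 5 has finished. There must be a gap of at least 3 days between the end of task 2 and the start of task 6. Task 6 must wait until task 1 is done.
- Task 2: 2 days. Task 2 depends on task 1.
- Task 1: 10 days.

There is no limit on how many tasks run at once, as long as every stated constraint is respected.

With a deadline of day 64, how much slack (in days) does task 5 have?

8

Nothing blocks task 1, so it runs from day 0 to day 10.
Task 2 waits on task 1 (finishes day 10), so it starts at day 10 and finishes at 10 + 2 = day 12.
Task 3 cannot start until task 2 (finishes day 12, plus 3-day gap → day 15); task 1 (finishes day 10). The controlling bound is day 15, so task 3 finishes at 15 + 5 = day 20.
Task 4 waits on task 3 (finishes day 20, plus 2-day gap → day 22), so it starts at day 22 and finishes at 22 + 10 = day 32.
Task 5 cannot start until task 4 (finishes day 32, plus 3-day gap → day 35); task 1 (finishes day 10); task 2 (finishes day 12). The controlling bound is day 35, so task 5 finishes at 35 + 11 = day 46.

Working backward from the deadline:
Task 6 must finish by day 64; it takes 10 days, so it must start by 64 − 10 = day 54.
Task 5 feeds into task 6 (must start by day 54); so task 5 must finish by day 54 and therefore start by day 43.
So task 5 can start as early as day 35 and as late as day 43, giving 43 − 35 = 8 days of slack.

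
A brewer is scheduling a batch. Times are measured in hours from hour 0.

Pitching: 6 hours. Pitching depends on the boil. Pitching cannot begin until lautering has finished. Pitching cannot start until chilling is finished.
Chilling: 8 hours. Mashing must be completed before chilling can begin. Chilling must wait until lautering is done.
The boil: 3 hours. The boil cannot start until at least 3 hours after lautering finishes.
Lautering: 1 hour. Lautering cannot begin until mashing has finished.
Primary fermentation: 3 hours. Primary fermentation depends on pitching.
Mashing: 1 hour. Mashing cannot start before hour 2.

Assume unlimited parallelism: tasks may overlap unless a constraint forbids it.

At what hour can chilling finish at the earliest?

12

Mashing waits on its own release at hour 2, so it starts at hour 2 and finishes at 2 + 1 = hour 3.
Lautering cannot begin until mashing (finishes hour 3). It runs from hour 3 to 3 + 1 = hour 4.
Chilling has to wait for mashing (finishes hour 3); lautering (finishes hour 4). The latest of these is hour 4, so chilling runs hour 4 to 4 + 8 = hour 12.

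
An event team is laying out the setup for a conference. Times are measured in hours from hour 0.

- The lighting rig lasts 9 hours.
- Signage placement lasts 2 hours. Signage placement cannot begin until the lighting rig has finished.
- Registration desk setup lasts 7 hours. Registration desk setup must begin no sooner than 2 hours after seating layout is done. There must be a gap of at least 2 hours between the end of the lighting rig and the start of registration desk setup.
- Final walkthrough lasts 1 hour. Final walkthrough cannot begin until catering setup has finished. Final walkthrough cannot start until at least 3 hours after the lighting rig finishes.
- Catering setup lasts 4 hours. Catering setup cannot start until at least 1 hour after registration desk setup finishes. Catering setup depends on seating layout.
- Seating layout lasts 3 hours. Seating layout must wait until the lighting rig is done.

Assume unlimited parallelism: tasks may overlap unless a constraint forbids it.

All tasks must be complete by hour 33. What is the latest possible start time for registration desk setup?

Nothing follows final walkthrough; the deadline of hour 33 is its only limit. It must start by 33 − 1 = hour 32.
Catering setup has to be done before final walkthrough (must start by hour 32). That means finishing by hour 32, i.e. starting by 32 − 4 = hour 28.
Registration desk setup has to be done before catering setup (must start by hour 28, minus 1-hour gap → hour 27). That means finishing by hour 27, i.e. starting by 27 − 7 = hour 20.

20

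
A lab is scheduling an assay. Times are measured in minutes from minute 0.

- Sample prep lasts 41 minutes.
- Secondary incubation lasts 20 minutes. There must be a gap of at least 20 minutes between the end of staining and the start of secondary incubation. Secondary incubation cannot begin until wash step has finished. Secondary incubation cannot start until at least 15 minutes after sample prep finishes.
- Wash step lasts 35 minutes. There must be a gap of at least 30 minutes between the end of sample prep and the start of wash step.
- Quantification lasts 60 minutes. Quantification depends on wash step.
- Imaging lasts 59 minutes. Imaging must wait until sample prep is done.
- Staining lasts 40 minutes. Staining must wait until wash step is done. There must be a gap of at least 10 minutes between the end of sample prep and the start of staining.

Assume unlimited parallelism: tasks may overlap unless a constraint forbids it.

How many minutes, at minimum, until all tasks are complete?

186

Nothing blocks sample prep, so it runs from minute 0 to minute 41.
After sample prep (finishes minute 41), imaging can start at minute 41 and finishes at minute 100.
Wash step waits on sample prep (finishes minute 41, plus 30-minute gap → minute 71), so it starts at minute 71 and finishes at 71 + 35 = minute 106.
Quantification waits on wash step (finishes minute 106), so it starts at minute 106 and finishes at 106 + 60 = minute 166.
Staining needs all of wash step (finishes minute 106); sample prep (finishes minute 41, plus 10-minute gap → minute 51). That puts its earliest start at minute 106; it finishes at 106 + 40 = minute 146.
Secondary incubation has to wait for staining (finishes minute 146, plus 20-minute gap → minute 166); wash step (finishes minute 106); sample prep (finishes minute 41, plus 15-minute gap → minute 56). The latest of these is minute 166, so secondary incubation runs minute 166 to 166 + 20 = minute 186.
All tasks are finished once the last one completes. Finish times: Sample prep at 41, Wash step at 106, Staining at 146, Secondary incubation at 186, Imaging at 100, Quantification at 166. The latest is minute 186.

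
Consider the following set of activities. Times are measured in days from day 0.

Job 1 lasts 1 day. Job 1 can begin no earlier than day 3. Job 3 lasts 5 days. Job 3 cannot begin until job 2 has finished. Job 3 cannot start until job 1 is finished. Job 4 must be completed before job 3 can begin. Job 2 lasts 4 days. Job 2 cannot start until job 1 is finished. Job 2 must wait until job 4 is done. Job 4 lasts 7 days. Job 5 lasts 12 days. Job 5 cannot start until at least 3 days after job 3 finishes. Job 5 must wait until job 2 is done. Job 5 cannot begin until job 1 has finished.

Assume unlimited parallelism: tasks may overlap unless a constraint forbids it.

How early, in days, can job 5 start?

Nothing blocks job 4, so it runs from day 0 to day 7.
After its own release at day 3, job 1 can start at day 3 and finishes at day 4.
Job 2 needs all of job 1 (finishes day 4); job 4 (finishes day 7). That puts its earliest start at day 7; it finishes at 7 + 4 = day 11.
Job 3 cannot start until job 2 (finishes day 11); job 1 (finishes day 4); job 4 (finishes day 7). The controlling bound is day 11, so job 3 finishes at 11 + 5 = day 16.
Job 5 waits on job 3 (finishes day 16, plus 3-day gap → day 19); job 2 (finishes day 11); job 1 (finishes day 4). The latest of these is day 19, which is the earliest job 5 can start.

19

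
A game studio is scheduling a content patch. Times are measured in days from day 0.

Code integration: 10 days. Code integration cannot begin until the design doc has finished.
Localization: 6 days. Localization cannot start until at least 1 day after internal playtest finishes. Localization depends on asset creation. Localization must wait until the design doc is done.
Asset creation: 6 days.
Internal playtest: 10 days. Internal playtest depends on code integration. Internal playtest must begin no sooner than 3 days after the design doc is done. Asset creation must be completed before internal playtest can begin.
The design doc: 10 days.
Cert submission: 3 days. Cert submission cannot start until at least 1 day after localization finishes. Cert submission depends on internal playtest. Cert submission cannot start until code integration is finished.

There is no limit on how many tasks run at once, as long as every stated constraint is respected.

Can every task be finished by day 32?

No

Nothing blocks asset creation, so it runs from day 0 to day 6.
Nothing blocks the design doc, so it runs from day 0 to day 10.
Code integration waits on the design doc (finishes day 10), so it starts at day 10 and finishes at 10 + 10 = day 20.
Internal playtest has to wait for code integration (finishes day 20); the design doc (finishes day 10, plus 3-day gap → day 13); asset creation (finishes day 6). The latest of these is day 20, so internal playtest runs day 20 to 20 + 10 = day 30.
Localization needs all of internal playtest (finishes day 30, plus 1-day gap → day 31); asset creation (finishes day 6); the design doc (finishes day 10). That puts its earliest start at day 31; it finishes at 31 + 6 = day 37.
Cert submission cannot start until localization (finishes day 37, plus 1-day gap → day 38); internal playtest (finishes day 30); code integration (finishes day 20). The controlling bound is day 38, so cert submission finishes at 38 + 3 = day 41.
The earliest everything can be done is day 41, which is after the deadline of 32, so it is not possible.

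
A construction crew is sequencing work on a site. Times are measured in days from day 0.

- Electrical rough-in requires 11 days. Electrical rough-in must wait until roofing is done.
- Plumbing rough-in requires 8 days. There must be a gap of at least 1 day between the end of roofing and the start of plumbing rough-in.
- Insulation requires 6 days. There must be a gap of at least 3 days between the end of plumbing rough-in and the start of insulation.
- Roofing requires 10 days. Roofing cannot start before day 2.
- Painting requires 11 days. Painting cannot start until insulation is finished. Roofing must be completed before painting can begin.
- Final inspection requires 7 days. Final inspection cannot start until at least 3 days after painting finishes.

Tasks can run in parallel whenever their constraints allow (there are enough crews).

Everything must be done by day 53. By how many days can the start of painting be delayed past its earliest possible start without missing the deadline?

Roofing waits on its own release at day 2, so it starts at day 2 and finishes at 2 + 10 = day 12.
After roofing (finishes day 12, plus 1-day gap → day 13), plumbing rough-in can start at day 13 and finishes at day 21.
After plumbing rough-in (finishes day 21, plus 3-day gap → day 24), insulation can start at day 24 and finishes at day 30.
Painting has to wait for insulation (finishes day 30); roofing (finishes day 12). The latest of these is day 30, so painting runs day 30 to 30 + 11 = day 41.

Working backward from the deadline:
To finish by day 53, final inspection (duration 7) must start no later than day 46.
Since final inspection (must start by day 46, minus 3-day gap → day 43) depends on it, painting must finish by day 43. Backing off its 11-day duration gives a latest start of day 32.
So painting can start as early as day 30 and as late as day 32, giving 32 − 30 = 2 days of slack.

2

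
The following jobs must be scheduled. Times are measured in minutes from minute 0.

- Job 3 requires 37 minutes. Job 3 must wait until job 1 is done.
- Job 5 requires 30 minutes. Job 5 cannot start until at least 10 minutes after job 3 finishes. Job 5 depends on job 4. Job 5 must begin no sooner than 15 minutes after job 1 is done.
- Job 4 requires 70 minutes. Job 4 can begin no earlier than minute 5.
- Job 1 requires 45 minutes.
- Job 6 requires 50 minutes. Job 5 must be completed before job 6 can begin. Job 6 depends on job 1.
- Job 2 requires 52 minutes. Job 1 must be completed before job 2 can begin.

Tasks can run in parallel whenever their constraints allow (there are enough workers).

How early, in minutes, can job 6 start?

Job 4 cannot begin until its own release at minute 5. It runs from minute 5 to 5 + 70 = minute 75.
Job 1 has no prerequisites, so it starts at minute 0 and finishes at minute 45.
Job 3 cannot begin until job 1 (finishes minute 45). It runs from minute 45 to 45 + 37 = minute 82.
For job 5: job 3 (finishes minute 82, plus 10-minute gap → minute 92); job 4 (finishes minute 75); job 1 (finishes minute 45, plus 15-minute gap → minute 60). Taking the maximum gives a start of minute 92, and it finishes at 92 + 30 = minute 122.
Job 6 waits on job 5 (finishes minute 122); job 1 (finishes minute 45). The latest of these is minute 122, which is the earliest job 6 can start.

122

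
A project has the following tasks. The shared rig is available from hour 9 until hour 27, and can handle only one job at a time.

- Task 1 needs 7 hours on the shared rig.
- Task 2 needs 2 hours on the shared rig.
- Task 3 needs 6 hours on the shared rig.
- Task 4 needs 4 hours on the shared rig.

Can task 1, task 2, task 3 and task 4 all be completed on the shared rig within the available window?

No

The shared rig window is 27 − 9 = 18 hours.
Running back to back, the jobs need 7 + 2 + 6 + 4 = 19 hours on the shared rig.
Since 19 > 18, they cannot all fit.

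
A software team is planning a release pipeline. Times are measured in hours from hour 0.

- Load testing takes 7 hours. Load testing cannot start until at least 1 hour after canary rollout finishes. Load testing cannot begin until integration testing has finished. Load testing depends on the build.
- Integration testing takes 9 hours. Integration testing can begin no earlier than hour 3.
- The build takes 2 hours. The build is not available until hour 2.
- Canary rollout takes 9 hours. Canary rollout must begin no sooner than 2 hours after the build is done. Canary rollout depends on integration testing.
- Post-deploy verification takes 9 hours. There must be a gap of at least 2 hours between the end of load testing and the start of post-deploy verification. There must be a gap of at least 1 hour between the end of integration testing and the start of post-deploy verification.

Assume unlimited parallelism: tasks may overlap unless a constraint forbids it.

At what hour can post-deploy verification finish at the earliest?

40

After its own release at hour 3, integration testing can start at hour 3 and finishes at hour 12.
The build cannot begin until its own release at hour 2. It runs from hour 2 to 2 + 2 = hour 4.
Canary rollout cannot start until the build (finishes hour 4, plus 2-hour gap → hour 6); integration testing (finishes hour 12). The controlling bound is hour 12, so canary rollout finishes at 12 + 9 = hour 21.
Load testing cannot start until canary rollout (finishes hour 21, plus 1-hour gap → hour 22); integration testing (finishes hour 12); the build (finishes hour 4). The controlling bound is hour 22, so load testing finishes at 22 + 7 = hour 29.
Post-deploy verification cannot start until load testing (finishes hour 29, plus 2-hour gap → hour 31); integration testing (finishes hour 12, plus 1-hour gap → hour 13). The controlling bound is hour 31, so post-deploy verification finishes at 31 + 9 = hour 40.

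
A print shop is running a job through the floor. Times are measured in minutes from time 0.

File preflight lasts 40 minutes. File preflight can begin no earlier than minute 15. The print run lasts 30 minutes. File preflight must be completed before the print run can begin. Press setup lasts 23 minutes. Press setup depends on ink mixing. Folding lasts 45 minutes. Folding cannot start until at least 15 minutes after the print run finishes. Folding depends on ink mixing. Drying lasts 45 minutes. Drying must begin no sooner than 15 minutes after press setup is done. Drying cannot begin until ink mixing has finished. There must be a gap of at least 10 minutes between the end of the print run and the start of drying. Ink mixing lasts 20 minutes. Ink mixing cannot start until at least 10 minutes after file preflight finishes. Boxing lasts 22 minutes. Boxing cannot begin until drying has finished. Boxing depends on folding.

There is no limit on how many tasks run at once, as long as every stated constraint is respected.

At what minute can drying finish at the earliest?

After its own release at minute 15, file preflight can start at minute 15 and finishes at minute 55.
The print run waits on file preflight (finishes minute 55), so it starts at minute 55 and finishes at 55 + 30 = minute 85.
After file preflight (finishes minute 55, plus 10-minute gap → minute 65), ink mixing can start at minute 65 and finishes at minute 85.
After ink mixing (finishes minute 85), press setup can start at minute 85 and finishes at minute 108.
Drying needs all of press setup (finishes minute 108, plus 15-minute gap → minute 123); ink mixing (finishes minute 85); the print run (finishes minute 85, plus 10-minute gap → minute 95). That puts its earliest start at minute 123; it finishes at 123 + 45 = minute 168.

168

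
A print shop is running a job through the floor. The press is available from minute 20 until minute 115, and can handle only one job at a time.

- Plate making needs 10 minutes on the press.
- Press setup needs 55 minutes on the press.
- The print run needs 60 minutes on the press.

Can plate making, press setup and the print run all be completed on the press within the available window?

No

The press window is 115 − 20 = 95 minutes.
Running back to back, the jobs need 10 + 55 + 60 = 125 minutes on the press.
Since 125 > 95, they cannot all fit.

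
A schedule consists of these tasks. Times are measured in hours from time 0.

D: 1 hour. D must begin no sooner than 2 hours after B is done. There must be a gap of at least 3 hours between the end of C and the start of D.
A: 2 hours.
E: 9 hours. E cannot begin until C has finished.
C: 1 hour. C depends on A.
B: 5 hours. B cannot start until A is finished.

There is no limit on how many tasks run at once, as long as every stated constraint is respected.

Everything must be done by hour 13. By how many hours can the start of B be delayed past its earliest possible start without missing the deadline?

3

Nothing blocks A, so it runs from hour 0 to hour 2.
B cannot begin until A (finishes hour 2). It runs from hour 2 to 2 + 5 = hour 7.

Working backward from the deadline:
Nothing follows D; the deadline of hour 13 is its only limit. It must start by 13 − 1 = hour 12.
Since D (must start by hour 12, minus 2-hour gap → hour 10) depends on it, B must finish by hour 10. Backing off its 5-hour duration gives a latest start of hour 5.
So B can start as early as hour 2 and as late as hour 5, giving 5 − 2 = 3 hours of slack.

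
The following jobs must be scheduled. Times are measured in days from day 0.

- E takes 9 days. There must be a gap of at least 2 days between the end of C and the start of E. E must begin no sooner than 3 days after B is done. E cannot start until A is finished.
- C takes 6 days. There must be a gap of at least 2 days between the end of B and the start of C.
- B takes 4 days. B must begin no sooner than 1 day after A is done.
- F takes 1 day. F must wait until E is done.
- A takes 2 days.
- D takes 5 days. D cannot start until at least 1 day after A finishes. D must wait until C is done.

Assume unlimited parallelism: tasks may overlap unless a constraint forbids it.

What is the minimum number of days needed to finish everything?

27

Nothing blocks A, so it runs from day 0 to day 2.
After A (finishes day 2, plus 1-day gap → day 3), B can start at day 3 and finishes at day 7.
C waits on B (finishes day 7, plus 2-day gap → day 9), so it starts at day 9 and finishes at 9 + 6 = day 15.
E cannot start until C (finishes day 15, plus 2-day gap → day 17); B (finishes day 7, plus 3-day gap → day 10); A (finishes day 2). The controlling bound is day 17, so E finishes at 17 + 9 = day 26.
F waits on E (finishes day 26), so it starts at day 26 and finishes at 26 + 1 = day 27.
D cannot start until A (finishes day 2, plus 1-day gap → day 3); C (finishes day 15). The controlling bound is day 15, so D finishes at 15 + 5 = day 20.
All tasks are finished once the last one completes. Finish times: A at 2, B at 7, C at 15, D at 20, E at 26, F at 27. The latest is day 27.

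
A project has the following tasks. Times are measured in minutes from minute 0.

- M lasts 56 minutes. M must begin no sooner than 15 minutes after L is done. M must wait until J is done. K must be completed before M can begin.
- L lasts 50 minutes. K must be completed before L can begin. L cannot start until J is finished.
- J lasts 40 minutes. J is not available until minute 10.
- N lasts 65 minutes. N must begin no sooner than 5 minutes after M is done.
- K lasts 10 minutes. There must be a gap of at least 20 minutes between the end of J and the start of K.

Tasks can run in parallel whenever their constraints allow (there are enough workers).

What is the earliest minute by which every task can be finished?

271

After its own release at minute 10, J can start at minute 10 and finishes at minute 50.
K waits on J (finishes minute 50, plus 20-minute gap → minute 70), so it starts at minute 70 and finishes at 70 + 10 = minute 80.
For L: K (finishes minute 80); J (finishes minute 50). Taking the maximum gives a start of minute 80, and it finishes at 80 + 50 = minute 130.
M cannot start until L (finishes minute 130, plus 15-minute gap → minute 145); J (finishes minute 50); K (finishes minute 80). The controlling bound is minute 145, so M finishes at 145 + 56 = minute 201.
N waits on M (finishes minute 201, plus 5-minute gap → minute 206), so it starts at minute 206 and finishes at 206 + 65 = minute 271.
All tasks are finished once the last one completes. Finish times: J at 50, K at 80, L at 130, M at 201, N at 271. The latest is minute 271.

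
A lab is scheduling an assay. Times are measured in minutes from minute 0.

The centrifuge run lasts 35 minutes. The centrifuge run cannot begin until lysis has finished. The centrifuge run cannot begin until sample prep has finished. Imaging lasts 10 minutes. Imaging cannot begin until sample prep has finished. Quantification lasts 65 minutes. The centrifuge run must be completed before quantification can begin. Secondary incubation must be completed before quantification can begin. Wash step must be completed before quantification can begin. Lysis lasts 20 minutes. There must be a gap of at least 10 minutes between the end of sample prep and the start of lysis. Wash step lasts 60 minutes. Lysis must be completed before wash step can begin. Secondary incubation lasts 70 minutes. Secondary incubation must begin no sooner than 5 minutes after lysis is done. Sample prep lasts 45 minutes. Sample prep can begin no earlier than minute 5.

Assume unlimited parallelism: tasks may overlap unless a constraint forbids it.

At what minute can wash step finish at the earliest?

Sample prep cannot begin until its own release at minute 5. It runs from minute 5 to 5 + 45 = minute 50.
After sample prep (finishes minute 50, plus 10-minute gap → minute 60), lysis can start at minute 60 and finishes at minute 80.
Wash step cannot begin until lysis (finishes minute 80). It runs from minute 80 to 80 + 60 = minute 140.

140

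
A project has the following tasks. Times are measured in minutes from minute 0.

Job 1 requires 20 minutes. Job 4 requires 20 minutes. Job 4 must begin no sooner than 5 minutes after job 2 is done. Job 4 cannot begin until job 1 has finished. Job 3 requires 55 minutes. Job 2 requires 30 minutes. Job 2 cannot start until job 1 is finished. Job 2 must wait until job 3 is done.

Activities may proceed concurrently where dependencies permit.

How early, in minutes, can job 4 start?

Nothing blocks job 3, so it runs from minute 0 to minute 55.
Nothing blocks job 1, so it runs from minute 0 to minute 20.
Job 2 has to wait for job 1 (finishes minute 20); job 3 (finishes minute 55). The latest of these is minute 55, so job 2 runs minute 55 to 55 + 30 = minute 85.
Job 4 waits on job 2 (finishes minute 85, plus 5-minute gap → minute 90); job 1 (finishes minute 20). The latest of these is minute 90, which is the earliest job 4 can start.

90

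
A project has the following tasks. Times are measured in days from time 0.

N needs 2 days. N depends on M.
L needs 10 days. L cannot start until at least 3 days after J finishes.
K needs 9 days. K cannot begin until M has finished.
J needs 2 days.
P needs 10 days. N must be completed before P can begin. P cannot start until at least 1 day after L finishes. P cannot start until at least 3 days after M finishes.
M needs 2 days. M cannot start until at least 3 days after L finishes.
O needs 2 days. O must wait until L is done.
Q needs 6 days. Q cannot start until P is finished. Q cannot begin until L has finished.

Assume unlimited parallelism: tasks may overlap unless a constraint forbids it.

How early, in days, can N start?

Nothing blocks J, so it runs from day 0 to day 2.
L cannot begin until J (finishes day 2, plus 3-day gap → day 5). It runs from day 5 to 5 + 10 = day 15.
M cannot begin until L (finishes day 15, plus 3-day gap → day 18). It runs from day 18 to 18 + 2 = day 20.
N waits on M (finishes day 20), so the earliest it can start is day 20.

20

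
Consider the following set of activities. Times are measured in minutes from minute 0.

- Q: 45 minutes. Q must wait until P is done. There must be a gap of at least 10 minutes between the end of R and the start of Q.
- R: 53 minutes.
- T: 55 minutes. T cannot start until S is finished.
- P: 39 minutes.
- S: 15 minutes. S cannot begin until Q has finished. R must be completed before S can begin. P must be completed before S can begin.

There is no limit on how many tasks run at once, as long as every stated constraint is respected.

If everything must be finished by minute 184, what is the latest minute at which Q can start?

69

Nothing follows T; the deadline of minute 184 is its only limit. It must start by 184 − 55 = minute 129.
S feeds into T (must start by minute 129); so S must finish by minute 129 and therefore start by minute 114.
Q has to be done before S (must start by minute 114). That means finishing by minute 114, i.e. starting by 114 − 45 = minute 69.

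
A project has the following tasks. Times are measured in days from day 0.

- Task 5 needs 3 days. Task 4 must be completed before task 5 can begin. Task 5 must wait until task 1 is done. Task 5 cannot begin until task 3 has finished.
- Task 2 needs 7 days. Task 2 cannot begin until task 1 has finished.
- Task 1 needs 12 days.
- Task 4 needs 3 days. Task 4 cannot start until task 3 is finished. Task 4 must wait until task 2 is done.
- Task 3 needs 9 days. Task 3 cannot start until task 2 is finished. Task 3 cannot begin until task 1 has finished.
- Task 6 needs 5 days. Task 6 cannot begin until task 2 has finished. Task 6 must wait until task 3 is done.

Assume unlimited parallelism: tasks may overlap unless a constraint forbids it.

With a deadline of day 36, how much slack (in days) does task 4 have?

2

Task 1 can start immediately at day 0; it finishes at day 12.
Task 2 cannot begin until task 1 (finishes day 12). It runs from day 12 to 12 + 7 = day 19.
Task 3 has to wait for task 2 (finishes day 19); task 1 (finishes day 12). The latest of these is day 19, so task 3 runs day 19 to 19 + 9 = day 28.
Task 4 needs all of task 3 (finishes day 28); task 2 (finishes day 19). That puts its earliest start at day 28; it finishes at 28 + 3 = day 31.

Working backward from the deadline:
Nothing follows task 5; the deadline of day 36 is its only limit. It must start by 36 − 3 = day 33.
Task 4 feeds into task 5 (must start by day 33); so task 4 must finish by day 33 and therefore start by day 30.
So task 4 can start as early as day 28 and as late as day 30, giving 30 − 28 = 2 days of slack.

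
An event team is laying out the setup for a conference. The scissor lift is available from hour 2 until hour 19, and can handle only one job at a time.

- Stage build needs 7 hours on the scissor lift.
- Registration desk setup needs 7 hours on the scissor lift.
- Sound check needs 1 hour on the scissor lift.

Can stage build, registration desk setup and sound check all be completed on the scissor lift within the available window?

The scissor lift window is 19 − 2 = 17 hours.
Running back to back, the jobs need 7 + 7 + 1 = 15 hours on the scissor lift.
Since 15 ≤ 17, they fit within the window.

Yes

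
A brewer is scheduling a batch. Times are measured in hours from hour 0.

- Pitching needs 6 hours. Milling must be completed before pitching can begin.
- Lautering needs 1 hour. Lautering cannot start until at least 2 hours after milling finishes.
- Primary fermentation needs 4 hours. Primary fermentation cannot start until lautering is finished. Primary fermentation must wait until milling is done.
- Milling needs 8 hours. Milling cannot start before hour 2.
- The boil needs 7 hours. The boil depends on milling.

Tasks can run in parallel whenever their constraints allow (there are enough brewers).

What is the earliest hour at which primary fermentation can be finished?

Milling waits on its own release at hour 2, so it starts at hour 2 and finishes at 2 + 8 = hour 10.
After milling (finishes hour 10, plus 2-hour gap → hour 12), lautering can start at hour 12 and finishes at hour 13.
Primary fermentation cannot start until lautering (finishes hour 13); milling (finishes hour 10). The controlling bound is hour 13, so primary fermentation finishes at 13 + 4 = hour 17.

17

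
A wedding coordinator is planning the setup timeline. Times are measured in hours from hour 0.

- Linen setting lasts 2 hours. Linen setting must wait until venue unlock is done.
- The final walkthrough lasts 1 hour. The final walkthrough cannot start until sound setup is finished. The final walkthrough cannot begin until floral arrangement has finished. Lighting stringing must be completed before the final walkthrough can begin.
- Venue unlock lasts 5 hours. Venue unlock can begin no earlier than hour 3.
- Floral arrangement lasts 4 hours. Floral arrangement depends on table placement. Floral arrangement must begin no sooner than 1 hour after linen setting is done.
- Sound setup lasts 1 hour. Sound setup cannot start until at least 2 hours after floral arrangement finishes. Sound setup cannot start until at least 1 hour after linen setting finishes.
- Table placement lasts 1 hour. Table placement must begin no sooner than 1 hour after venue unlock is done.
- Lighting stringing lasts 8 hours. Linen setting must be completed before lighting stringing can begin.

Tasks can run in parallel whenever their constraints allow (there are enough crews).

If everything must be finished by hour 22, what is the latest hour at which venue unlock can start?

The final walkthrough has no dependents, so it just needs to finish by hour 22. Starting by 22 − 1 = hour 21 achieves that.
Since the final walkthrough (must start by hour 21) depends on it, sound setup must finish by hour 21. Backing off its 1-hour duration gives a latest start of hour 20.
Floral arrangement has several dependents: sound setup (must start by hour 20, minus 2-hour gap → hour 18); the final walkthrough (must start by hour 21). The earliest of those limits is hour 18, so floral arrangement must start by 18 − 4 = hour 14.
Table placement must finish before floral arrangement (must start by hour 14). With a 1-hour duration, table placement must start by 14 − 1 = hour 13.
Since the final walkthrough (must start by hour 21) depends on it, lighting stringing must finish by hour 21. Backing off its 8-hour duration gives a latest start of hour 13.
Linen setting has several dependents: floral arrangement (must start by hour 14, minus 1-hour gap → hour 13); lighting stringing (must start by hour 13); sound setup (must start by hour 20, minus 1-hour gap → hour 19). The earliest of those limits is hour 13, so linen setting must start by 13 − 2 = hour 11.
Venue unlock must finish in time for table placement (must start by hour 13, minus 1-hour gap → hour 12); linen setting (must start by hour 11). The tightest is hour 11, so venue unlock must start by 11 − 5 = hour 6.

6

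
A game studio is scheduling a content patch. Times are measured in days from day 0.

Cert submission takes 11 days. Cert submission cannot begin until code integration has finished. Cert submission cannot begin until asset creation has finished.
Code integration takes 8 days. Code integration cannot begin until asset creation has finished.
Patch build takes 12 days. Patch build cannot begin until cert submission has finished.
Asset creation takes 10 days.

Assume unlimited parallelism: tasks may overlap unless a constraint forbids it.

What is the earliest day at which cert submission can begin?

Asset creation has no prerequisites, so it starts at day 0 and finishes at day 10.
Code integration waits on asset creation (finishes day 10), so it starts at day 10 and finishes at 10 + 8 = day 18.
Cert submission waits on code integration (finishes day 18); asset creation (finishes day 10). The latest of these is day 18, which is the earliest cert submission can start.

18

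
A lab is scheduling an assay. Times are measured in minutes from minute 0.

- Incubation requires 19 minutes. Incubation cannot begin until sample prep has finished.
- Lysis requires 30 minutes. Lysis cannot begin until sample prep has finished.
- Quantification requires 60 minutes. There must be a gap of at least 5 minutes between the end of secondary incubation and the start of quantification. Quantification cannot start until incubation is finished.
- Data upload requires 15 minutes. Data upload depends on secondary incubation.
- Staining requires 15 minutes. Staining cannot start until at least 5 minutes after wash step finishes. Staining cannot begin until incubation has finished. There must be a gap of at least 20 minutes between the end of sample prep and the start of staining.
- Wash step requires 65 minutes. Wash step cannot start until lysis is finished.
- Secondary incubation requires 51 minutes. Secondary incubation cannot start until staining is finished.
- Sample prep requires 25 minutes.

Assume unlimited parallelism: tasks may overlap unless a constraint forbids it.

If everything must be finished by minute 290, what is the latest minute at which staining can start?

159

Quantification must finish by minute 290; it takes 60 minutes, so it must start by 290 − 60 = minute 230.
To finish by minute 290, data upload (duration 15) must start no later than minute 275.
Secondary incubation has several dependents: quantification (must start by minute 230, minus 5-minute gap → minute 225); data upload (must start by minute 275). The earliest of those limits is minute 225, so secondary incubation must start by 225 − 51 = minute 174.
Staining feeds into secondary incubation (must start by minute 174); so staining must finish by minute 174 and therefore start by minute 159.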